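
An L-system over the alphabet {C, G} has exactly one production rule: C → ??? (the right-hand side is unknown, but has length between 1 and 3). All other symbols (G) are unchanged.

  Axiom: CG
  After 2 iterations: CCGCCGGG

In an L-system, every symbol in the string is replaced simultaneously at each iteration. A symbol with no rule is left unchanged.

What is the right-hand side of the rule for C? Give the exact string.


Trying C → CCG:
  Step 0: CG
  Step 1: CCGG
  Step 2: CCGCCGGG
Matches the given result.

Answer: CCG


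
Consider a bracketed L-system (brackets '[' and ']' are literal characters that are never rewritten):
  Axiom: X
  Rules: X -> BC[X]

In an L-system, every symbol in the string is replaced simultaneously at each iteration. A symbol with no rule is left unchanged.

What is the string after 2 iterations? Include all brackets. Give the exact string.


Answer: BC[BC[X]]

Derivation:
Step 0: X
Step 1: BC[X]
Step 2: BC[BC[X]]


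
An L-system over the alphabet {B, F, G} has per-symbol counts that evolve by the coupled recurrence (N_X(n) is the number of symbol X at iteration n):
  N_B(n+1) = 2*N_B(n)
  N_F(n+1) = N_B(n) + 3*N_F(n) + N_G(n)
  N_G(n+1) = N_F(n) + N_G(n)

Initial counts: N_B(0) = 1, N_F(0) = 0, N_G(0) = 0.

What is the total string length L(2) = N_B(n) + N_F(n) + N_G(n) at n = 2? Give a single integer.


Answer: 10

Derivation:
Step 0: N_B=1, N_F=0, N_G=0, L=1
Step 1: N_B=2, N_F=1, N_G=0, L=3
Step 2: N_B=4, N_F=5, N_G=1, L=10


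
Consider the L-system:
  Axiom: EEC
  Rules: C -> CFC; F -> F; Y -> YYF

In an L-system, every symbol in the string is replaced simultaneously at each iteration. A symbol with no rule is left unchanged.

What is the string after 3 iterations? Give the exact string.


Answer: EECFCFCFCFCFCFCFC

Derivation:
Step 0: EEC
Step 1: EECFC
Step 2: EECFCFCFC
Step 3: EECFCFCFCFCFCFCFC


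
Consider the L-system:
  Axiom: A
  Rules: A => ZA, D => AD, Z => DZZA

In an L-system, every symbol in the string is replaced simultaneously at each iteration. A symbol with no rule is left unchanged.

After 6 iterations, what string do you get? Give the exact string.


Step 0: A
Step 1: ZA
Step 2: DZZAZA
Step 3: ADDZZADZZAZADZZAZA
Step 4: ZAADADDZZADZZAZAADDZZADZZAZADZZAZAADDZZADZZAZADZZAZA
Step 5: DZZAZAZAADZAADADDZZADZZAZAADDZZADZZAZADZZAZAZAADADDZZADZZAZAADDZZADZZAZADZZAZAADDZZADZZAZADZZAZAZAADADDZZADZZAZAADDZZADZZAZADZZAZAADDZZADZZAZADZZAZA
Step 6: ADDZZADZZAZADZZAZADZZAZAZAADDZZAZAZAADZAADADDZZADZZAZAADDZZADZZAZADZZAZAZAADADDZZADZZAZAADDZZADZZAZADZZAZAADDZZADZZAZADZZAZADZZAZAZAADZAADADDZZADZZAZAADDZZADZZAZADZZAZAZAADADDZZADZZAZAADDZZADZZAZADZZAZAADDZZADZZAZADZZAZAZAADADDZZADZZAZAADDZZADZZAZADZZAZAADDZZADZZAZADZZAZADZZAZAZAADZAADADDZZADZZAZAADDZZADZZAZADZZAZAZAADADDZZADZZAZAADDZZADZZAZADZZAZAADDZZADZZAZADZZAZAZAADADDZZADZZAZAADDZZADZZAZADZZAZAADDZZADZZAZADZZAZA

Answer: ADDZZADZZAZADZZAZADZZAZAZAADDZZAZAZAADZAADADDZZADZZAZAADDZZADZZAZADZZAZAZAADADDZZADZZAZAADDZZADZZAZADZZAZAADDZZADZZAZADZZAZADZZAZAZAADZAADADDZZADZZAZAADDZZADZZAZADZZAZAZAADADDZZADZZAZAADDZZADZZAZADZZAZAADDZZADZZAZADZZAZAZAADADDZZADZZAZAADDZZADZZAZADZZAZAADDZZADZZAZADZZAZADZZAZAZAADZAADADDZZADZZAZAADDZZADZZAZADZZAZAZAADADDZZADZZAZAADDZZADZZAZADZZAZAADDZZADZZAZADZZAZAZAADADDZZADZZAZAADDZZADZZAZADZZAZAADDZZADZZAZADZZAZA


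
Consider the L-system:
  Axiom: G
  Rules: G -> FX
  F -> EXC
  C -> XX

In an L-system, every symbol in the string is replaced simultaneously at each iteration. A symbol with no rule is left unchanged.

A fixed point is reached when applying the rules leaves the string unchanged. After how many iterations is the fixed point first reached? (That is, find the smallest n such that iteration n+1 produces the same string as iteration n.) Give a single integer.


Answer: 3

Derivation:
Step 0: G
Step 1: FX
Step 2: EXCX
Step 3: EXXXX
Step 4: EXXXX  (unchanged — fixed point at step 3)


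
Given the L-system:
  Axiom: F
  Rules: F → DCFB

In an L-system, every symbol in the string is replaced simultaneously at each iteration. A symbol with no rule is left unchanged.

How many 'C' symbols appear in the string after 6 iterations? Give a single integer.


Answer: 6

Derivation:
Step 0: F  (0 'C')
Step 1: DCFB  (1 'C')
Step 2: DCDCFBB  (2 'C')
Step 3: DCDCDCFBBB  (3 'C')
Step 4: DCDCDCDCFBBBB  (4 'C')
Step 5: DCDCDCDCDCFBBBBB  (5 'C')
Step 6: DCDCDCDCDCDCFBBBBBB  (6 'C')


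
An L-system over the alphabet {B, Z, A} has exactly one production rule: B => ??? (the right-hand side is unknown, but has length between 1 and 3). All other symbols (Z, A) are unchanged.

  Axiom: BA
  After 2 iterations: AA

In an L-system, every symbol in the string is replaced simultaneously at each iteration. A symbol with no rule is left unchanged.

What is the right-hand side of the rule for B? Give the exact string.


Trying B => A:
  Step 0: BA
  Step 1: AA
  Step 2: AA
Matches the given result.

Answer: A


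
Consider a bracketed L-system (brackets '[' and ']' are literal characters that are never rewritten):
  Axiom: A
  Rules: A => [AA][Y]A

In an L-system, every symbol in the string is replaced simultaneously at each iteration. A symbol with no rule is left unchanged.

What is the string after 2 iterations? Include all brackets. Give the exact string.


Step 0: A
Step 1: [AA][Y]A
Step 2: [[AA][Y]A[AA][Y]A][Y][AA][Y]A

Answer: [[AA][Y]A[AA][Y]A][Y][AA][Y]A


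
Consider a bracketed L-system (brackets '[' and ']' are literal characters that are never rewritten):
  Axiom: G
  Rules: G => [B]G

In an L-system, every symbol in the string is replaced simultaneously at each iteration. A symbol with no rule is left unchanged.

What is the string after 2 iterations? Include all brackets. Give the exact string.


Step 0: G
Step 1: [B]G
Step 2: [B][B]G

Answer: [B][B]G


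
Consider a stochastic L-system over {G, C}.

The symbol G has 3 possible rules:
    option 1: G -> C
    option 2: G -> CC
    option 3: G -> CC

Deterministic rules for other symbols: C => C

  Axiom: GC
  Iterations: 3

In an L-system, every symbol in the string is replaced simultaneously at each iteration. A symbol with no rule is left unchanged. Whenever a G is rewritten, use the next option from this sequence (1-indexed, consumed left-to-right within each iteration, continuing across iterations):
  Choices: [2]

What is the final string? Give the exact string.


Step 0: GC
Step 1: CCC  (used choices [2])
Step 2: CCC  (used choices [])
Step 3: CCC  (used choices [])

Answer: CCC


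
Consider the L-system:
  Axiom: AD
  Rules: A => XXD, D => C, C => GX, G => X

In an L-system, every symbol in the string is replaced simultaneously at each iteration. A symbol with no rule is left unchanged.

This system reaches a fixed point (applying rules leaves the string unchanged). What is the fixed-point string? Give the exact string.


Step 0: AD
Step 1: XXDC
Step 2: XXCGX
Step 3: XXGXXX
Step 4: XXXXXX
Step 5: XXXXXX  (unchanged — fixed point at step 4)

Answer: XXXXXX


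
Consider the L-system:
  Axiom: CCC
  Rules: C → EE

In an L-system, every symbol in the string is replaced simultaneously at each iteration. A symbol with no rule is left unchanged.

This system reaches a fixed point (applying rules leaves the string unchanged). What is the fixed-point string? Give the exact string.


Answer: EEEEEE

Derivation:
Step 0: CCC
Step 1: EEEEEE
Step 2: EEEEEE  (unchanged — fixed point at step 1)


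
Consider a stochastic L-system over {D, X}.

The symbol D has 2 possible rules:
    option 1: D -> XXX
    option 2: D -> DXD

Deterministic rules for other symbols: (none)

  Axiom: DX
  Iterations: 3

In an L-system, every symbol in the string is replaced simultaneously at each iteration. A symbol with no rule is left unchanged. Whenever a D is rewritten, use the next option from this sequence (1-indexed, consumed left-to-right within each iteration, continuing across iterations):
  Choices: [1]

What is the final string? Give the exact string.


Step 0: DX
Step 1: XXXX  (used choices [1])
Step 2: XXXX  (used choices [])
Step 3: XXXX  (used choices [])

Answer: XXXX


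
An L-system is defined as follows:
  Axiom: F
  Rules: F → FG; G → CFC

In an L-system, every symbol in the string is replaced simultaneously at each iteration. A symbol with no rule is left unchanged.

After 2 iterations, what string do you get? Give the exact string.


Step 0: F
Step 1: FG
Step 2: FGCFC

Answer: FGCFC


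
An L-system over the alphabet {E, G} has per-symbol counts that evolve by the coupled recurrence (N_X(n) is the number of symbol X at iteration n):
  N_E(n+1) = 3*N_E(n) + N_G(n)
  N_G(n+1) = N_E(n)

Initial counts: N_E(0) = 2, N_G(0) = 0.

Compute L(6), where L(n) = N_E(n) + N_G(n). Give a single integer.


Answer: 3098

Derivation:
Step 0: N_E=2, N_G=0, L=2
Step 1: N_E=6, N_G=2, L=8
Step 2: N_E=20, N_G=6, L=26
Step 3: N_E=66, N_G=20, L=86
Step 4: N_E=218, N_G=66, L=284
Step 5: N_E=720, N_G=218, L=938
Step 6: N_E=2378, N_G=720, L=3098


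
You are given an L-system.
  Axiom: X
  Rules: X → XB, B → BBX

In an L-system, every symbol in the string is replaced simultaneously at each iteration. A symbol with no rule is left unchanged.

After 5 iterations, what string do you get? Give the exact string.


Answer: XBBBXBBXBBXXBBBXBBXXBBBXBBXXBXBBBXBBXBBXXBBBXBBXXBXBBBXBBXBBXXBBBXBBXXBXBBBXXBBBXBBXBBXXB

Derivation:
Step 0: X
Step 1: XB
Step 2: XBBBX
Step 3: XBBBXBBXBBXXB
Step 4: XBBBXBBXBBXXBBBXBBXXBBBXBBXXBXBBBX
Step 5: XBBBXBBXBBXXBBBXBBXXBBBXBBXXBXBBBXBBXBBXXBBBXBBXXBXBBBXBBXBBXXBBBXBBXXBXBBBXXBBBXBBXBBXXB


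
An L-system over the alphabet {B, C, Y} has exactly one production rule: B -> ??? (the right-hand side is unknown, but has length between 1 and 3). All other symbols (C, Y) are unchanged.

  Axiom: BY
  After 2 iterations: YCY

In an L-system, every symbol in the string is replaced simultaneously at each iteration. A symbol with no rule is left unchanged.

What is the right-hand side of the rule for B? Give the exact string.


Trying B -> YC:
  Step 0: BY
  Step 1: YCY
  Step 2: YCY
Matches the given result.

Answer: YC


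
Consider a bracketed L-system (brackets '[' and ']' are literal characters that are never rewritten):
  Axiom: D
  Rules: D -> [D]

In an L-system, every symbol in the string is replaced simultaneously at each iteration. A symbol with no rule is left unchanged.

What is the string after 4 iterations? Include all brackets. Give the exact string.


Answer: [[[[D]]]]

Derivation:
Step 0: D
Step 1: [D]
Step 2: [[D]]
Step 3: [[[D]]]
Step 4: [[[[D]]]]


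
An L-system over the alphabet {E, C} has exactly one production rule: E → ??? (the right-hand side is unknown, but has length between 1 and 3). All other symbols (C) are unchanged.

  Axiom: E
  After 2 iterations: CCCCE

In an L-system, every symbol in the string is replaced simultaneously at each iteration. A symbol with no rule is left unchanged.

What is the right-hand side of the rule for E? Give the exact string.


Trying E → CCE:
  Step 0: E
  Step 1: CCE
  Step 2: CCCCE
Matches the given result.

Answer: CCE


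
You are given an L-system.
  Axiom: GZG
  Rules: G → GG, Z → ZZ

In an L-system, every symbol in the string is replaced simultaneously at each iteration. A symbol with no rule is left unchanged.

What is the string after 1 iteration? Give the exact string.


Answer: GGZZGG

Derivation:
Step 0: GZG
Step 1: GGZZGG


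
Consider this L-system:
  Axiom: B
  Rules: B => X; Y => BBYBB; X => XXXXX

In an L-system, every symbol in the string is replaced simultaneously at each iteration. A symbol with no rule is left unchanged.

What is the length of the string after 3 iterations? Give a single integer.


Step 0: length = 1
Step 1: length = 1
Step 2: length = 5
Step 3: length = 25

Answer: 25


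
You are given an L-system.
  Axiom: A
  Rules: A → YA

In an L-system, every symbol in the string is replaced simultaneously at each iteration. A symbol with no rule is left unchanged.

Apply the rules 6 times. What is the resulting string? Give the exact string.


Step 0: A
Step 1: YA
Step 2: YYA
Step 3: YYYA
Step 4: YYYYA
Step 5: YYYYYA
Step 6: YYYYYYA

Answer: YYYYYYA


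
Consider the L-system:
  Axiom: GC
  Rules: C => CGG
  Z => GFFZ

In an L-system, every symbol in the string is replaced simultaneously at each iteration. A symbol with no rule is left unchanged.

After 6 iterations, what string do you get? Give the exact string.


Step 0: GC
Step 1: GCGG
Step 2: GCGGGG
Step 3: GCGGGGGG
Step 4: GCGGGGGGGG
Step 5: GCGGGGGGGGGG
Step 6: GCGGGGGGGGGGGG

Answer: GCGGGGGGGGGGGG


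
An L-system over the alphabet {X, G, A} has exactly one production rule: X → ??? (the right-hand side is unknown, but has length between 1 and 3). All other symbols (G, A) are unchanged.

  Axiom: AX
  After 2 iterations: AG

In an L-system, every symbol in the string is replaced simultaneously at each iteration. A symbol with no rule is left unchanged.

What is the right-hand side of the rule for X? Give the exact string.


Trying X → G:
  Step 0: AX
  Step 1: AG
  Step 2: AG
Matches the given result.

Answer: G


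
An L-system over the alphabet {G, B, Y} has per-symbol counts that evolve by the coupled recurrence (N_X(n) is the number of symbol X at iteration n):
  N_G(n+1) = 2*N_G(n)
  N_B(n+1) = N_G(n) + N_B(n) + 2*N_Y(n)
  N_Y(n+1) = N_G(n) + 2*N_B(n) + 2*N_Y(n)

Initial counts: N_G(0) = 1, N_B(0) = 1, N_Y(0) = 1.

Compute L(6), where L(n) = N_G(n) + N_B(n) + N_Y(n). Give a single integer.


Step 0: N_G=1, N_B=1, N_Y=1, L=3
Step 1: N_G=2, N_B=4, N_Y=5, L=11
Step 2: N_G=4, N_B=16, N_Y=20, L=40
Step 3: N_G=8, N_B=60, N_Y=76, L=144
Step 4: N_G=16, N_B=220, N_Y=280, L=516
Step 5: N_G=32, N_B=796, N_Y=1016, L=1844
Step 6: N_G=64, N_B=2860, N_Y=3656, L=6580

Answer: 6580


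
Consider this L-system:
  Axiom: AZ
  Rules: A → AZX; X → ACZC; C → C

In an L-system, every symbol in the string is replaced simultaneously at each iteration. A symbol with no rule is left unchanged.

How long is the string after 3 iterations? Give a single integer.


Answer: 16

Derivation:
Step 0: length = 2
Step 1: length = 4
Step 2: length = 9
Step 3: length = 16


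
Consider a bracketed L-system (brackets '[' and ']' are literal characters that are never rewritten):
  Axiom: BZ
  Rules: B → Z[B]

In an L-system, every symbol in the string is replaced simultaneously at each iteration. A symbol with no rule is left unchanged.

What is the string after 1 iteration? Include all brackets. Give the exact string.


Answer: Z[B]Z

Derivation:
Step 0: BZ
Step 1: Z[B]Z


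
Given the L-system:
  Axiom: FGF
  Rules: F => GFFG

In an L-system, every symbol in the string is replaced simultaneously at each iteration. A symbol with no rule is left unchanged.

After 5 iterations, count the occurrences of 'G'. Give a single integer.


Answer: 125

Derivation:
Step 0: FGF  (1 'G')
Step 1: GFFGGGFFG  (5 'G')
Step 2: GGFFGGFFGGGGGFFGGFFGG  (13 'G')
Step 3: GGGFFGGFFGGGGFFGGFFGGGGGGGFFGGFFGGGGFFGGFFGGG  (29 'G')
Step 4: GGGGFFGGFFGGGGFFGGFFGGGGGGFFGGFFGGGGFFGGFFGGGGGGGGGFFGGFFGGGGFFGGFFGGGGGGFFGGFFGGGGFFGGFFGGGG  (61 'G')
Step 5: GGGGGFFGGFFGGGGFFGGFFGGGGGGFFGGFFGGGGFFGGFFGGGGGGGGFFGGFFGGGGFFGGFFGGGGGGFFGGFFGGGGFFGGFFGGGGGGGGGGGFFGGFFGGGGFFGGFFGGGGGGFFGGFFGGGGFFGGFFGGGGGGGGFFGGFFGGGGFFGGFFGGGGGGFFGGFFGGGGFFGGFFGGGGG  (125 'G')


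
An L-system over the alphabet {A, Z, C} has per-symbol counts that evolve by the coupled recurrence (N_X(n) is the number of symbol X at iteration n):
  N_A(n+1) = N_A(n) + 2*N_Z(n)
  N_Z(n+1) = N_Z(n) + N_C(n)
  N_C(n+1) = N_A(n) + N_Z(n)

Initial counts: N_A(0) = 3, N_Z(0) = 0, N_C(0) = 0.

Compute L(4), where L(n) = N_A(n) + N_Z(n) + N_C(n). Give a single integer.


Step 0: N_A=3, N_Z=0, N_C=0, L=3
Step 1: N_A=3, N_Z=0, N_C=3, L=6
Step 2: N_A=3, N_Z=3, N_C=3, L=9
Step 3: N_A=9, N_Z=6, N_C=6, L=21
Step 4: N_A=21, N_Z=12, N_C=15, L=48

Answer: 48


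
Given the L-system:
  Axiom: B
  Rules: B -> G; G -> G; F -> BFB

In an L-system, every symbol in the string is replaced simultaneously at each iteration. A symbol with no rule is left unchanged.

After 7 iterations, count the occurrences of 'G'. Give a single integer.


Step 0: B  (0 'G')
Step 1: G  (1 'G')
Step 2: G  (1 'G')
Step 3: G  (1 'G')
Step 4: G  (1 'G')
Step 5: G  (1 'G')
Step 6: G  (1 'G')
Step 7: G  (1 'G')

Answer: 1


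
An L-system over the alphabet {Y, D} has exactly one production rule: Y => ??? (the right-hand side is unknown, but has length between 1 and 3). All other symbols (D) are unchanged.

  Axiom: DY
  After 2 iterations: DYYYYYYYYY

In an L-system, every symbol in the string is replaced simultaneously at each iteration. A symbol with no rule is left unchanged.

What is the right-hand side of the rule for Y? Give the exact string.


Trying Y => YYY:
  Step 0: DY
  Step 1: DYYY
  Step 2: DYYYYYYYYY
Matches the given result.

Answer: YYY


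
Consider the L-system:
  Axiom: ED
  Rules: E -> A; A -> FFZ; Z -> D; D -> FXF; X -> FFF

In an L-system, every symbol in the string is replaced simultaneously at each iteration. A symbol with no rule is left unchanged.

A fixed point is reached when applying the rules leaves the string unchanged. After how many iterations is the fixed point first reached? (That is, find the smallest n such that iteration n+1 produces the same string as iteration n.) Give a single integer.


Answer: 5

Derivation:
Step 0: ED
Step 1: AFXF
Step 2: FFZFFFFF
Step 3: FFDFFFFF
Step 4: FFFXFFFFFF
Step 5: FFFFFFFFFFFF
Step 6: FFFFFFFFFFFF  (unchanged — fixed point at step 5)


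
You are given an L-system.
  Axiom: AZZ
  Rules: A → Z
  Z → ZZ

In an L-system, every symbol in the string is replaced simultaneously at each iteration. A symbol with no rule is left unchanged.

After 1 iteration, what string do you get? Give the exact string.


Step 0: AZZ
Step 1: ZZZZZ

Answer: ZZZZZ


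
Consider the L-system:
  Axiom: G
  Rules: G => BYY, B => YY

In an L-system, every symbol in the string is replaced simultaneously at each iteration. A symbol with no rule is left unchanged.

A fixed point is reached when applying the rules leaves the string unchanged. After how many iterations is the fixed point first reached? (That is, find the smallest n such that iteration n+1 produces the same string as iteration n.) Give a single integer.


Step 0: G
Step 1: BYY
Step 2: YYYY
Step 3: YYYY  (unchanged — fixed point at step 2)

Answer: 2


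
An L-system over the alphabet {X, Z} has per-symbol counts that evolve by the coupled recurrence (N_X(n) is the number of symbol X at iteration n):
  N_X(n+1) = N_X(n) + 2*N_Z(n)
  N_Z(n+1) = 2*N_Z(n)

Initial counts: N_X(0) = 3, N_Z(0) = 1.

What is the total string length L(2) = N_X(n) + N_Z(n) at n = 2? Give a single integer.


Answer: 13

Derivation:
Step 0: N_X=3, N_Z=1, L=4
Step 1: N_X=5, N_Z=2, L=7
Step 2: N_X=9, N_Z=4, L=13


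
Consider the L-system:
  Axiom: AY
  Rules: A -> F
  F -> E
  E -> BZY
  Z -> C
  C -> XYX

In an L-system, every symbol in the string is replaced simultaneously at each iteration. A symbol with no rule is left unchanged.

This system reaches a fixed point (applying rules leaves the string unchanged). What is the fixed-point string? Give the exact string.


Answer: BXYXYY

Derivation:
Step 0: AY
Step 1: FY
Step 2: EY
Step 3: BZYY
Step 4: BCYY
Step 5: BXYXYY
Step 6: BXYXYY  (unchanged — fixed point at step 5)


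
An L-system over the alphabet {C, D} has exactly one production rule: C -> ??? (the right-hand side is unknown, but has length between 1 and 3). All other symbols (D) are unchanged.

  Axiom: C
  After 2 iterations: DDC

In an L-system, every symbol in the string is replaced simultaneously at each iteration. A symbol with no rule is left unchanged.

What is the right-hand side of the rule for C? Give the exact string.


Trying C -> DC:
  Step 0: C
  Step 1: DC
  Step 2: DDC
Matches the given result.

Answer: DC


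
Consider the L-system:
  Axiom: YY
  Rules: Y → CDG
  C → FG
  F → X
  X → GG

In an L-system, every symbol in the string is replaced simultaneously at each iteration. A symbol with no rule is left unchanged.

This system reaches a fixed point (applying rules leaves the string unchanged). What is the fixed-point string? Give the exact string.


Step 0: YY
Step 1: CDGCDG
Step 2: FGDGFGDG
Step 3: XGDGXGDG
Step 4: GGGDGGGGDG
Step 5: GGGDGGGGDG  (unchanged — fixed point at step 4)

Answer: GGGDGGGGDG


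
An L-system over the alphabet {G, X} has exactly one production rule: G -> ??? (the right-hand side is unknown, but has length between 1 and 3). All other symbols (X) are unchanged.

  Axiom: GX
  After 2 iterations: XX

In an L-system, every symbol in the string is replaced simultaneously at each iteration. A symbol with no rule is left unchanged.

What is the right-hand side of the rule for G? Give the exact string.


Answer: X

Derivation:
Trying G -> X:
  Step 0: GX
  Step 1: XX
  Step 2: XX
Matches the given result.


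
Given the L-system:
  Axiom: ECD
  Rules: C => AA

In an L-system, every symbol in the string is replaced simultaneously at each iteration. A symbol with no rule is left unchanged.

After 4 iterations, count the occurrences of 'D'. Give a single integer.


Step 0: ECD  (1 'D')
Step 1: EAAD  (1 'D')
Step 2: EAAD  (1 'D')
Step 3: EAAD  (1 'D')
Step 4: EAAD  (1 'D')

Answer: 1


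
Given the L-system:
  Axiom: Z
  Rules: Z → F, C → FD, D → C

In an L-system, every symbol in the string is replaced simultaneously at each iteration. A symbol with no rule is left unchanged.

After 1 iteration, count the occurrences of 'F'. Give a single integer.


Step 0: Z  (0 'F')
Step 1: F  (1 'F')

Answer: 1


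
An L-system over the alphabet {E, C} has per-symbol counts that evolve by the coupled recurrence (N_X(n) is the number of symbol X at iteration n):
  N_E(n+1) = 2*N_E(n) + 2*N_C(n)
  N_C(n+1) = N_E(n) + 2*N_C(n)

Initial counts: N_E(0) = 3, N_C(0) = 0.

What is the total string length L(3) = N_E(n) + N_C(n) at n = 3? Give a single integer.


Step 0: N_E=3, N_C=0, L=3
Step 1: N_E=6, N_C=3, L=9
Step 2: N_E=18, N_C=12, L=30
Step 3: N_E=60, N_C=42, L=102

Answer: 102


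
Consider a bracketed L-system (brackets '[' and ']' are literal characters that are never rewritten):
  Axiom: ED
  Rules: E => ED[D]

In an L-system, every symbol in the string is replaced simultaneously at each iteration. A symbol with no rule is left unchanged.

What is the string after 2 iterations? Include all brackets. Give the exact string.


Answer: ED[D]D[D]D

Derivation:
Step 0: ED
Step 1: ED[D]D
Step 2: ED[D]D[D]D


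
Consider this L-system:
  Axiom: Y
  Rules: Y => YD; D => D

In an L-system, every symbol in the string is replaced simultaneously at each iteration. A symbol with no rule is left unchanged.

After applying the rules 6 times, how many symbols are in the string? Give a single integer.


Step 0: length = 1
Step 1: length = 2
Step 2: length = 3
Step 3: length = 4
Step 4: length = 5
Step 5: length = 6
Step 6: length = 7

Answer: 7


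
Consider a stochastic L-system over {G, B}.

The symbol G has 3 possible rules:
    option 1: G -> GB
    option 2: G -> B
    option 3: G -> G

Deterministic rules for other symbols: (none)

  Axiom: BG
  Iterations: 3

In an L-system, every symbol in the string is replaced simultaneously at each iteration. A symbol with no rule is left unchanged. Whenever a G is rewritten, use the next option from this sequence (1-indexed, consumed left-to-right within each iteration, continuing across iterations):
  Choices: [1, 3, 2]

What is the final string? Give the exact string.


Answer: BBB

Derivation:
Step 0: BG
Step 1: BGB  (used choices [1])
Step 2: BGB  (used choices [3])
Step 3: BBB  (used choices [2])


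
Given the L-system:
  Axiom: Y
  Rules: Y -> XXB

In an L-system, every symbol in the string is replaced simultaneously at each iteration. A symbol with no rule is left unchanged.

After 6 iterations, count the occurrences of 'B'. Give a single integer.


Answer: 1

Derivation:
Step 0: Y  (0 'B')
Step 1: XXB  (1 'B')
Step 2: XXB  (1 'B')
Step 3: XXB  (1 'B')
Step 4: XXB  (1 'B')
Step 5: XXB  (1 'B')
Step 6: XXB  (1 'B')


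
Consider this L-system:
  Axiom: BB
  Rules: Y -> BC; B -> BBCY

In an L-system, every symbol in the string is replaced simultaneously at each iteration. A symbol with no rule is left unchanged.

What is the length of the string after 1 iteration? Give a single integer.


Step 0: length = 2
Step 1: length = 8

Answer: 8


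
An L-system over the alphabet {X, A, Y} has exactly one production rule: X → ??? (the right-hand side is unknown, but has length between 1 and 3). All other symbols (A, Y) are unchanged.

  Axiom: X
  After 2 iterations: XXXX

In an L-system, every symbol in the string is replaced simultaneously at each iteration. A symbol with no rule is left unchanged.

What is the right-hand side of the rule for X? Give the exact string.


Answer: XX

Derivation:
Trying X → XX:
  Step 0: X
  Step 1: XX
  Step 2: XXXX
Matches the given result.


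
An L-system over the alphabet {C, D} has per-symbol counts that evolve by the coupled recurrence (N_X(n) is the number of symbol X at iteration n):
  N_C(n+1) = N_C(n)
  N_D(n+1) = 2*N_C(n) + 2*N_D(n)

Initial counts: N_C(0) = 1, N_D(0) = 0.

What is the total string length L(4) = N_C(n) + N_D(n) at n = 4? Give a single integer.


Step 0: N_C=1, N_D=0, L=1
Step 1: N_C=1, N_D=2, L=3
Step 2: N_C=1, N_D=6, L=7
Step 3: N_C=1, N_D=14, L=15
Step 4: N_C=1, N_D=30, L=31

Answer: 31


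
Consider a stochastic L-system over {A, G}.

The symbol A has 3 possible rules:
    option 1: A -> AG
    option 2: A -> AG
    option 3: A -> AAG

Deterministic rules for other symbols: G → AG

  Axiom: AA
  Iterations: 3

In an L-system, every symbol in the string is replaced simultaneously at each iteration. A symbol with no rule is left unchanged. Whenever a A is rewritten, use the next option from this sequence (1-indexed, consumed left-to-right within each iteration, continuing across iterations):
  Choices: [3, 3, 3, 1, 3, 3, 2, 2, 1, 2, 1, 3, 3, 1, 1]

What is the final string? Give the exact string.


Step 0: AA
Step 1: AAGAAG  (used choices [3, 3])
Step 2: AAGAGAGAAGAAGAG  (used choices [3, 1, 3, 3])
Step 3: AGAGAGAGAGAGAGAGAAGAGAAGAGAGAGAG  (used choices [2, 2, 1, 2, 1, 3, 3, 1, 1])

Answer: AGAGAGAGAGAGAGAGAAGAGAAGAGAGAGAG


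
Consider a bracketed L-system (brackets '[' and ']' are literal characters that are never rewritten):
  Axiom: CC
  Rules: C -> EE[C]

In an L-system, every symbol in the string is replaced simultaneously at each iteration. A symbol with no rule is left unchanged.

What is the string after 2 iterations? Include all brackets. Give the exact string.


Answer: EE[EE[C]]EE[EE[C]]

Derivation:
Step 0: CC
Step 1: EE[C]EE[C]
Step 2: EE[EE[C]]EE[EE[C]]


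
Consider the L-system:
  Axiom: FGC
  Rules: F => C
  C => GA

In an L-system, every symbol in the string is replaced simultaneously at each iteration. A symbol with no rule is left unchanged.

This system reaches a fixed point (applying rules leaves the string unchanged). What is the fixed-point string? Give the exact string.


Answer: GAGGA

Derivation:
Step 0: FGC
Step 1: CGGA
Step 2: GAGGA
Step 3: GAGGA  (unchanged — fixed point at step 2)


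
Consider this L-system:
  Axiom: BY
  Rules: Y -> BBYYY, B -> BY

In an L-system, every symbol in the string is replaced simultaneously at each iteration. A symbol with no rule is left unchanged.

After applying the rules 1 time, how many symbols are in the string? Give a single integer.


Answer: 7

Derivation:
Step 0: length = 2
Step 1: length = 7


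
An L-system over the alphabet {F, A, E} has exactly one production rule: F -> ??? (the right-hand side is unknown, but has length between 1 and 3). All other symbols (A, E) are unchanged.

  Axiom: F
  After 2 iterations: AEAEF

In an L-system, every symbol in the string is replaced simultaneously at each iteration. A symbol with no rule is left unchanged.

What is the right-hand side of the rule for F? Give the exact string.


Answer: AEF

Derivation:
Trying F -> AEF:
  Step 0: F
  Step 1: AEF
  Step 2: AEAEF
Matches the given result.


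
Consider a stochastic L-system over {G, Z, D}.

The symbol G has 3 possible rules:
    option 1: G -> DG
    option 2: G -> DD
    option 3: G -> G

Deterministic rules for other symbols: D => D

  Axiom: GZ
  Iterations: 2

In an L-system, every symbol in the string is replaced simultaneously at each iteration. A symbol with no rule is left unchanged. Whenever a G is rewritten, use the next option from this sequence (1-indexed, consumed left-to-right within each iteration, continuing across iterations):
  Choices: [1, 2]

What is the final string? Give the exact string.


Step 0: GZ
Step 1: DGZ  (used choices [1])
Step 2: DDDZ  (used choices [2])

Answer: DDDZ


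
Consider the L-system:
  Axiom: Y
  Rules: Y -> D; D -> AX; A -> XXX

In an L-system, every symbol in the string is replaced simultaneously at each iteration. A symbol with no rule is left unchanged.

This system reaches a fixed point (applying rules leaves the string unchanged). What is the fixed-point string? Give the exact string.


Step 0: Y
Step 1: D
Step 2: AX
Step 3: XXXX
Step 4: XXXX  (unchanged — fixed point at step 3)

Answer: XXXX


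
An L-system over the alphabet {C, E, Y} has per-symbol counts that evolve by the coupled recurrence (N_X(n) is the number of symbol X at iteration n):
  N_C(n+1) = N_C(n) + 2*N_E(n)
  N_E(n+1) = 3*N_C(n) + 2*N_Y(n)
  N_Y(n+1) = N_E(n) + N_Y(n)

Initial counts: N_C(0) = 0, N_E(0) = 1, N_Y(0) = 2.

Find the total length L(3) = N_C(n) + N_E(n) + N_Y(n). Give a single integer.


Answer: 97

Derivation:
Step 0: N_C=0, N_E=1, N_Y=2, L=3
Step 1: N_C=2, N_E=4, N_Y=3, L=9
Step 2: N_C=10, N_E=12, N_Y=7, L=29
Step 3: N_C=34, N_E=44, N_Y=19, L=97


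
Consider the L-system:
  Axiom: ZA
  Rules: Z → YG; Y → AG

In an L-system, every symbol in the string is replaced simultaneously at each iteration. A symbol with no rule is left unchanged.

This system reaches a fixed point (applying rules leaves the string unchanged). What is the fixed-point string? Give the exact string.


Answer: AGGA

Derivation:
Step 0: ZA
Step 1: YGA
Step 2: AGGA
Step 3: AGGA  (unchanged — fixed point at step 2)


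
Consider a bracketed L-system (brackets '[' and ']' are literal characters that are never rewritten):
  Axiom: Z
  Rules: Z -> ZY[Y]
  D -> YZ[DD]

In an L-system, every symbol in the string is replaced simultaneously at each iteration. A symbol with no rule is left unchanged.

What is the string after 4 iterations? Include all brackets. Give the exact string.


Step 0: Z
Step 1: ZY[Y]
Step 2: ZY[Y]Y[Y]
Step 3: ZY[Y]Y[Y]Y[Y]
Step 4: ZY[Y]Y[Y]Y[Y]Y[Y]

Answer: ZY[Y]Y[Y]Y[Y]Y[Y]


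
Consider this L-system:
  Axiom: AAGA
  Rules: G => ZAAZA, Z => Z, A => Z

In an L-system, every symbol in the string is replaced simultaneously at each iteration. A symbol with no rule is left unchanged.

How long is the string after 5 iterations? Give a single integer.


Step 0: length = 4
Step 1: length = 8
Step 2: length = 8
Step 3: length = 8
Step 4: length = 8
Step 5: length = 8

Answer: 8


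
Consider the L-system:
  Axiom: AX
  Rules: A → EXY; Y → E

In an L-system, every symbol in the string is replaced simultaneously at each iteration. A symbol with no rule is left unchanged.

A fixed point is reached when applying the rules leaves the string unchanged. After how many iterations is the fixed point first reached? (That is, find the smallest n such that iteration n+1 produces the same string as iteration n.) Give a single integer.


Step 0: AX
Step 1: EXYX
Step 2: EXEX
Step 3: EXEX  (unchanged — fixed point at step 2)

Answer: 2


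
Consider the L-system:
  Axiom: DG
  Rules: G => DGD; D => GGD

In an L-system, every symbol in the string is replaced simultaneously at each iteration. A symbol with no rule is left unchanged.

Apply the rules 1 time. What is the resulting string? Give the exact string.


Answer: GGDDGD

Derivation:
Step 0: DG
Step 1: GGDDGD


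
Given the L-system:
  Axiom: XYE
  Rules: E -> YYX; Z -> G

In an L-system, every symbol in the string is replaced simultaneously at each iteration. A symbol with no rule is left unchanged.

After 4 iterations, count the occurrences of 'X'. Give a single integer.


Step 0: XYE  (1 'X')
Step 1: XYYYX  (2 'X')
Step 2: XYYYX  (2 'X')
Step 3: XYYYX  (2 'X')
Step 4: XYYYX  (2 'X')

Answer: 2


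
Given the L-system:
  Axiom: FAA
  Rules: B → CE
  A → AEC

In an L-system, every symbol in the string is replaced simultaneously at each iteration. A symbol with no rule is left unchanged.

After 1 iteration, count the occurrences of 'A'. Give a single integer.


Answer: 2

Derivation:
Step 0: FAA  (2 'A')
Step 1: FAECAEC  (2 'A')


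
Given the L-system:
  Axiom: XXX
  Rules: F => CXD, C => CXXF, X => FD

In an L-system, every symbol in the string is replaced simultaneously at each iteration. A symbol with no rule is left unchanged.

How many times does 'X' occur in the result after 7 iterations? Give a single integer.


Answer: 123

Derivation:
Step 0: XXX  (3 'X')
Step 1: FDFDFD  (0 'X')
Step 2: CXDDCXDDCXDD  (3 'X')
Step 3: CXXFFDDDCXXFFDDDCXXFFDDD  (6 'X')
Step 4: CXXFFDFDCXDCXDDDDCXXFFDFDCXDCXDDDDCXXFFDFDCXDCXDDDD  (12 'X')
Step 5: CXXFFDFDCXDCXDDCXDDCXXFFDDCXXFFDDDDDCXXFFDFDCXDCXDDCXDDCXXFFDDCXXFFDDDDDCXXFFDFDCXDCXDDCXDDCXXFFDDCXXFFDDDDD  (27 'X')
Step 6: CXXFFDFDCXDCXDDCXDDCXXFFDDCXXFFDDDCXXFFDDDCXXFFDFDCXDCXDDDCXXFFDFDCXDCXDDDDDDCXXFFDFDCXDCXDDCXDDCXXFFDDCXXFFDDDCXXFFDDDCXXFFDFDCXDCXDDDCXXFFDFDCXDCXDDDDDDCXXFFDFDCXDCXDDCXDDCXXFFDDCXXFFDDDCXXFFDDDCXXFFDFDCXDCXDDDCXXFFDFDCXDCXDDDDDD  (57 'X')
Step 7: CXXFFDFDCXDCXDDCXDDCXXFFDDCXXFFDDDCXXFFDDDCXXFFDFDCXDCXDDDCXXFFDFDCXDCXDDDDCXXFFDFDCXDCXDDDDCXXFFDFDCXDCXDDCXDDCXXFFDDCXXFFDDDDCXXFFDFDCXDCXDDCXDDCXXFFDDCXXFFDDDDDDDCXXFFDFDCXDCXDDCXDDCXXFFDDCXXFFDDDCXXFFDDDCXXFFDFDCXDCXDDDCXXFFDFDCXDCXDDDDCXXFFDFDCXDCXDDDDCXXFFDFDCXDCXDDCXDDCXXFFDDCXXFFDDDDCXXFFDFDCXDCXDDCXDDCXXFFDDCXXFFDDDDDDDCXXFFDFDCXDCXDDCXDDCXXFFDDCXXFFDDDCXXFFDDDCXXFFDFDCXDCXDDDCXXFFDFDCXDCXDDDDCXXFFDFDCXDCXDDDDCXXFFDFDCXDCXDDCXDDCXXFFDDCXXFFDDDDCXXFFDFDCXDCXDDCXDDCXXFFDDCXXFFDDDDDDD  (123 'X')


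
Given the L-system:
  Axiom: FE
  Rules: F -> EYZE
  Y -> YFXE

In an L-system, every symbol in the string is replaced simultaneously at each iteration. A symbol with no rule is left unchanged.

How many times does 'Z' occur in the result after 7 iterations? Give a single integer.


Step 0: FE  (0 'Z')
Step 1: EYZEE  (1 'Z')
Step 2: EYFXEZEE  (1 'Z')
Step 3: EYFXEEYZEXEZEE  (2 'Z')
Step 4: EYFXEEYZEXEEYFXEZEXEZEE  (3 'Z')
Step 5: EYFXEEYZEXEEYFXEZEXEEYFXEEYZEXEZEXEZEE  (5 'Z')
Step 6: EYFXEEYZEXEEYFXEZEXEEYFXEEYZEXEZEXEEYFXEEYZEXEEYFXEZEXEZEXEZEE  (8 'Z')
Step 7: EYFXEEYZEXEEYFXEZEXEEYFXEEYZEXEZEXEEYFXEEYZEXEEYFXEZEXEZEXEEYFXEEYZEXEEYFXEZEXEEYFXEEYZEXEZEXEZEXEZEE  (13 'Z')

Answer: 13


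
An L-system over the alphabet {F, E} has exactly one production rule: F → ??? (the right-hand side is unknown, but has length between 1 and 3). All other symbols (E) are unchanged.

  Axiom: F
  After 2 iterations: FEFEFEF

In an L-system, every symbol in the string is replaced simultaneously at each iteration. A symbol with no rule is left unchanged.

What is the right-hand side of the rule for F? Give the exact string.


Trying F → FEF:
  Step 0: F
  Step 1: FEF
  Step 2: FEFEFEF
Matches the given result.

Answer: FEF


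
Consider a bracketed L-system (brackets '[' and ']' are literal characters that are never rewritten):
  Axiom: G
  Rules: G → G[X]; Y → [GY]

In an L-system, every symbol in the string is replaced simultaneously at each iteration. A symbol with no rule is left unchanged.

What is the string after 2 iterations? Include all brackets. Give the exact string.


Answer: G[X][X]

Derivation:
Step 0: G
Step 1: G[X]
Step 2: G[X][X]


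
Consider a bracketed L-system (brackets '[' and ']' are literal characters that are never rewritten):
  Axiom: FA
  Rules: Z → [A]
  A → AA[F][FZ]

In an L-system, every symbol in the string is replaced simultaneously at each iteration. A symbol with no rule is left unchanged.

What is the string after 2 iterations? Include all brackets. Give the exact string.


Step 0: FA
Step 1: FAA[F][FZ]
Step 2: FAA[F][FZ]AA[F][FZ][F][F[A]]

Answer: FAA[F][FZ]AA[F][FZ][F][F[A]]


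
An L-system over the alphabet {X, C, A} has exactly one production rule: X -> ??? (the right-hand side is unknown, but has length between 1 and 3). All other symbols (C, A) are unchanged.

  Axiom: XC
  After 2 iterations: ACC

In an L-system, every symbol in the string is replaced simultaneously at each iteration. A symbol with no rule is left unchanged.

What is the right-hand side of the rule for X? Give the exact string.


Trying X -> AC:
  Step 0: XC
  Step 1: ACC
  Step 2: ACC
Matches the given result.

Answer: AC


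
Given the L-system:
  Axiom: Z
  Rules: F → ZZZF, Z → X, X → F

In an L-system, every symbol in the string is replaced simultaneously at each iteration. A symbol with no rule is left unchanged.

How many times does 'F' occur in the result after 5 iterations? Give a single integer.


Answer: 4

Derivation:
Step 0: Z  (0 'F')
Step 1: X  (0 'F')
Step 2: F  (1 'F')
Step 3: ZZZF  (1 'F')
Step 4: XXXZZZF  (1 'F')
Step 5: FFFXXXZZZF  (4 'F')


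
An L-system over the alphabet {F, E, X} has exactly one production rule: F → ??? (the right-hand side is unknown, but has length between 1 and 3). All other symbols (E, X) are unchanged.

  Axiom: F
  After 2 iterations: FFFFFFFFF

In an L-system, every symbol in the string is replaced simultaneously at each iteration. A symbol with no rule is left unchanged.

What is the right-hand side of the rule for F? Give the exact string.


Trying F → FFF:
  Step 0: F
  Step 1: FFF
  Step 2: FFFFFFFFF
Matches the given result.

Answer: FFF


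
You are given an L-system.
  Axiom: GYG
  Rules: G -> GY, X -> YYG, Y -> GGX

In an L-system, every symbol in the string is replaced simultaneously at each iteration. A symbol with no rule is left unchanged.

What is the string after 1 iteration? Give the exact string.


Answer: GYGGXGY

Derivation:
Step 0: GYG
Step 1: GYGGXGY


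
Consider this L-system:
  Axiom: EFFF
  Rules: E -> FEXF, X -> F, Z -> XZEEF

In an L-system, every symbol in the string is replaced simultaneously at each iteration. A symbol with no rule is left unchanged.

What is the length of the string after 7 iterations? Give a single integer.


Step 0: length = 4
Step 1: length = 7
Step 2: length = 10
Step 3: length = 13
Step 4: length = 16
Step 5: length = 19
Step 6: length = 22
Step 7: length = 25

Answer: 25


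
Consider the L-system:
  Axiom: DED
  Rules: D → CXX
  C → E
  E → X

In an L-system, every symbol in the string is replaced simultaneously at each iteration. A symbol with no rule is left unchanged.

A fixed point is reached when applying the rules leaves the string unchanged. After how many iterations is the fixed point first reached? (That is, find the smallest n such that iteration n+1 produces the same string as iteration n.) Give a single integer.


Answer: 3

Derivation:
Step 0: DED
Step 1: CXXXCXX
Step 2: EXXXEXX
Step 3: XXXXXXX
Step 4: XXXXXXX  (unchanged — fixed point at step 3)


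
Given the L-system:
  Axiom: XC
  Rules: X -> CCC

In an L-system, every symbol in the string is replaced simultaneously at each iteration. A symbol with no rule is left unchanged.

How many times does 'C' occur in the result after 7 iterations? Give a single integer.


Answer: 4

Derivation:
Step 0: XC  (1 'C')
Step 1: CCCC  (4 'C')
Step 2: CCCC  (4 'C')
Step 3: CCCC  (4 'C')
Step 4: CCCC  (4 'C')
Step 5: CCCC  (4 'C')
Step 6: CCCC  (4 'C')
Step 7: CCCC  (4 'C')


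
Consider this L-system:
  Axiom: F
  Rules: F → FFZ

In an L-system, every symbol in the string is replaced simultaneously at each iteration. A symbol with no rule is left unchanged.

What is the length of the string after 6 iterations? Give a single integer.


Answer: 127

Derivation:
Step 0: length = 1
Step 1: length = 3
Step 2: length = 7
Step 3: length = 15
Step 4: length = 31
Step 5: length = 63
Step 6: length = 127
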